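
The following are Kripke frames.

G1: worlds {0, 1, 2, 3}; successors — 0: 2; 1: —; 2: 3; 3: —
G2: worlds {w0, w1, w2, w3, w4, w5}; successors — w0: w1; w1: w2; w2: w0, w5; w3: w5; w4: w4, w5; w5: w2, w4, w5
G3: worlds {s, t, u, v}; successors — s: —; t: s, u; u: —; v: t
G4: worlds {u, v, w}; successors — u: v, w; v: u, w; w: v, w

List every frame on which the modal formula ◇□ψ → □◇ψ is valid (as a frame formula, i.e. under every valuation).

G4

This is the axiom for convergence; its first-order frame correspondent is ∀x ∀y ∀z (Rxy ∧ Rxz → ∃w (Ryw ∧ Rzw)).
G1: fails — R23 and R23 but 3 and 3 have no common successor.
G2: fails — Rw2w5 and Rw2w0 but w5 and w0 have no common successor.
G3: fails — Rtu and Rtu but u and u have no common successor.
G4: condition met.
Valid on: G4.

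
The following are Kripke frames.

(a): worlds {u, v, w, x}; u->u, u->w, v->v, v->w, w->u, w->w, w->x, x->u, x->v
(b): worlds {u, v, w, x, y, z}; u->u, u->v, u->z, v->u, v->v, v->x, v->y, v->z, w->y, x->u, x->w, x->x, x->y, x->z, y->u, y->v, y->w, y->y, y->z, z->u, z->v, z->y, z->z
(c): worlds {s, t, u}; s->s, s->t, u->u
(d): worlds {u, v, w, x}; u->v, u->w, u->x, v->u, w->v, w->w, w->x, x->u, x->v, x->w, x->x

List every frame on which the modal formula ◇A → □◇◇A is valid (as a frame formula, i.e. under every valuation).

none

This is the axiom for a generalized confluence (Geach) condition; its first-order frame correspondent is ∀x ∀y ∀z ((xRy ∧ xRz) → ∃w (y = w ∧ zR²w)).
(a): fails — wRx, wRx but no t with x=t and xR²t.
(b): fails — xRw, xRu but no t with w=t and uR²t.
(c): fails — sRs, sRt but no w with s=w and tR²w.
(d): fails — xRu, xRv but no t with u=t and vR²t.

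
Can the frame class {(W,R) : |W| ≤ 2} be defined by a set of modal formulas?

No

If a class were modally definable it would be closed under disjoint unions (Goldblatt–Thomason).
Any modal formula valid on each of 3 disjoint one-world frames is valid on their disjoint union (validity is preserved under disjoint unions). Each one-world frame has |W|=1≤2, but the union has |W|=3.
So the class is not modally definable.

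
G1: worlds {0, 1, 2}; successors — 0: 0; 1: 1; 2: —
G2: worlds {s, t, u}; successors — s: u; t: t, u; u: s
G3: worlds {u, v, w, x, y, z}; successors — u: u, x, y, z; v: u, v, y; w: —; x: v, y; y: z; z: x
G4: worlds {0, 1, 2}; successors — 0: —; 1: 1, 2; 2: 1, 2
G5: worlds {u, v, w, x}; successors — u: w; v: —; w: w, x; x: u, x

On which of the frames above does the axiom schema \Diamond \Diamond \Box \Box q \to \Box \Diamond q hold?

Frame correspondent (Sahlqvist): \forall x \forall y \forall z ((x R^2 y \wedge xRz) \to \exists w (y R^2 w \wedge zRw)) — i.e. a generalized confluence (Geach) condition.
G1: ✓.
G2: fails — tR²s, tRt but no w with sR²w and tRw.
G3: fails — uR²x, uRz but no t with xR²t and zRt.
G4: ✓.
G5: ✓.

G1, G4, G5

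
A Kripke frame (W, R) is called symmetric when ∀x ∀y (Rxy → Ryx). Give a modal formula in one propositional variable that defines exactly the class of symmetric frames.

r → □◇r

The condition is symmetry. The B schema r → □◇r defines it.
Suppose r→□◇r is valid. Take Rxy and set V(r)={x}. Then r at x, so □◇r at x, so ◇r at y, so some z with Ryz has r; z=x, i.e. Ryx.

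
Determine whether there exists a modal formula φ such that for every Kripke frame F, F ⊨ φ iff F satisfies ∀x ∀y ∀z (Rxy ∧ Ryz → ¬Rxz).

If a class were modally definable it would be closed under surjective bounded morphisms (Goldblatt–Thomason).
The 5-cycle (worlds s,t,u,v,w with s→t→u→v→w→s) is intransitive. Mapping every world to a single reflexive point • is a surjective bounded morphism; the reflexive point is not intransitive (R••∧R•• but R••).
Hence intransitivity is not modally definable.

No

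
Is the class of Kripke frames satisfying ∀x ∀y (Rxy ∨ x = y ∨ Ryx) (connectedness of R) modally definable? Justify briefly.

Modal frame validity is preserved under disjoint unions.
Take 4 disjoint single-world reflexive frames: each is trivially connected, but their disjoint union has 4 worlds with no edge between distinct components, so it is not connected.
Hence connectedness of R is not modally definable.

No — not modally definable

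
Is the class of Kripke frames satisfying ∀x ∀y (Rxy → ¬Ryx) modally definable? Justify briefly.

No

If a class were modally definable it would be closed under surjective bounded morphisms (Goldblatt–Thomason).
The 3-cycle (worlds s,t,u with s→t→u→s) is asymmetric. Mapping every world to a single reflexive point • is a surjective bounded morphism, and the reflexive point is not asymmetric (R•• but asymmetry requires ¬R••).
So no modal formula (or set of formulas) defines exactly the asymmetric frames.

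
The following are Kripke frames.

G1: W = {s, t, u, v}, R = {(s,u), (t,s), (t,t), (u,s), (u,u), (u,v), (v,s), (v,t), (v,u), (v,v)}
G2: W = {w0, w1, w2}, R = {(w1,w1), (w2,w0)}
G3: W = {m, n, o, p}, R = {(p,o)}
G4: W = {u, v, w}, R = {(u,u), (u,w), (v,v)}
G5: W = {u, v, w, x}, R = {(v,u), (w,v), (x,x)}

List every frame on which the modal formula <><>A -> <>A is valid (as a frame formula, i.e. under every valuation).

The schema corresponds to transitivity: forall x forall y forall z (Rxy & Ryz -> Rxz).
G1: fails — Ruv and Rvt but not Rut.
G2: ✓.
G3: ✓.
G4: ✓.
G5: fails — Rwv and Rvu but not Rwu.
Valid on: G2, G3, G4.

G2, G3, G4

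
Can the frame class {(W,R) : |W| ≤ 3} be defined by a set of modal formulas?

Any modally definable frame class is closed under disjoint unions.
Any modal formula valid on each of 4 disjoint one-world frames is valid on their disjoint union (validity is preserved under disjoint unions). Each one-world frame has |W|=1≤3, but the union has |W|=4.
So no modal formula (or set of formulas) defines exactly the |W|≤3 frames.

No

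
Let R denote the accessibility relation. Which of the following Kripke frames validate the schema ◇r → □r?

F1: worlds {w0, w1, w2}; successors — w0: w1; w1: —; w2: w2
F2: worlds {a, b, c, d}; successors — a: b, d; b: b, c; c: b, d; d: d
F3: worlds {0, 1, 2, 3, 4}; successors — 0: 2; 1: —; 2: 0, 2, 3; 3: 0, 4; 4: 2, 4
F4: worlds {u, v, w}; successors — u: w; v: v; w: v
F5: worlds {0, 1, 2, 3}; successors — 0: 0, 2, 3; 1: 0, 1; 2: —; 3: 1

This is the axiom for partial functionality; its first-order frame correspondent is ∀x ∀y ∀z (Rxy ∧ Rxz → y = z).
F1: condition met.
F2: fails — a sees both b and d.
F3: fails — 2 sees both 0 and 2.
F4: condition met.
F5: fails — 0 sees both 0 and 2.

F1, F4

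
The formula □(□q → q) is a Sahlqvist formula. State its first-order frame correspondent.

shift-reflexivity

Suppose □(□q→q) is valid. Take Rxy and set V(q)={w : Ryw}. Then at y, □q holds; since □(□q→q) at x, □q→q at y, so q at y, i.e. Ryy.
Conversely, on a frame with shift-reflexivity the schema holds at every world under every valuation.
So the correspondent is shift-reflexivity.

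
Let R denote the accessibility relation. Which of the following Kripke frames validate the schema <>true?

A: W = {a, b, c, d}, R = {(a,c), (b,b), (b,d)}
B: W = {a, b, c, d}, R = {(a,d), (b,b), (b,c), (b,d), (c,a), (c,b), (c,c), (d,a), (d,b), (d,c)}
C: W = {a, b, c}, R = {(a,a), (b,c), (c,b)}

Frame correspondent (Sahlqvist): forall x exists y Rxy — i.e. seriality.
A: fails — world c has no successor.
B: holds.
C: holds.
Valid on: B, C.

B, C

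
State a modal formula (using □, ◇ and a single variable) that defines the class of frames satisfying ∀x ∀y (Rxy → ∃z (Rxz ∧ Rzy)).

□□p → □p

This is density; the standard corresponding axiom is C4: □□p → □p.
Suppose □□p→□p is valid. Take Rxy and set V(p)={w : xR²w}. Then □□p at x, so □p at x, so p at y, i.e. ∃z(Rxz∧Rzy).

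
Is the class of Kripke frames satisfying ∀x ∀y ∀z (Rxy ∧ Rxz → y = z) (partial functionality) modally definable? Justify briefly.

The condition is partial functionality. A defining modal formula is ◇q → □q.
Suppose ◇q→□q is valid. Take Rxy, Rxz and set V(q)={y}. Then ◇q at x, so □q at x, so q at z, i.e. z=y.

Yes — defined by ◇q → □q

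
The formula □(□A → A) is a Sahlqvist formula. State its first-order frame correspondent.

shift-reflexivity

Suppose □(□A→A) is valid. Take Rxy and set V(A)={w : Ryw}. Then at y, □A holds; since □(□A→A) at x, □A→A at y, so A at y, i.e. Ryy.
The converse is a direct semantic check.
So the correspondent is shift-reflexivity.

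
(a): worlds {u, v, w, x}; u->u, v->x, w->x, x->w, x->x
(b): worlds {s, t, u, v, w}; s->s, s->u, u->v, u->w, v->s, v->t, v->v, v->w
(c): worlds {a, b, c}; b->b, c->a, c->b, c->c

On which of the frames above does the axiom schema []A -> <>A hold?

(a)

This is the axiom for seriality; its first-order frame correspondent is forall x exists y Rxy.
(a): satisfies the condition.
(b): fails — world t has no successor.
(c): fails — world a has no successor.
Valid on: (a).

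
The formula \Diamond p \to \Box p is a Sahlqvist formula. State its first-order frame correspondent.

Partial functionality

Suppose ◇p→□p is valid. Take Rxy, Rxz and set V(p)={y}. Then ◇p at x, so □p at x, so p at z, i.e. z=y.
The converse is a direct semantic check.
So the correspondent is partial functionality.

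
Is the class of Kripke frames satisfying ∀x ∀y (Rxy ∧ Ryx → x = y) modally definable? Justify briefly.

If a class were modally definable it would be closed under surjective bounded morphisms (Goldblatt–Thomason).
The 6-cycle (worlds 0,1,2,3,4,5 with 0→1→2→3→4→5→0) is antisymmetric. Sending even-indexed worlds to • and odd-indexed worlds to ∘ is a surjective bounded morphism onto the two-world frame with •↔∘, which is not antisymmetric.
So the class is not modally definable.

Not definable by any modal formula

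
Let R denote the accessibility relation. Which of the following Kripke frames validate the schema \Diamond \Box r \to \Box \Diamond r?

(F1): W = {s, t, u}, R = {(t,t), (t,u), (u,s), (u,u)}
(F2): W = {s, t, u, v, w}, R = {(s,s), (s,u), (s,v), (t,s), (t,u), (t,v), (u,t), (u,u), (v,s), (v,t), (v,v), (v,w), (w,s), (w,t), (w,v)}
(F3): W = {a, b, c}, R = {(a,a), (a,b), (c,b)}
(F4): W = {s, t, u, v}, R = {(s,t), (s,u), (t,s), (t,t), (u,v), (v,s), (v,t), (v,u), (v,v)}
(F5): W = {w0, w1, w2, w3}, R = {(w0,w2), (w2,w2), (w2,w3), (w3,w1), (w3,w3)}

Frame correspondent (Sahlqvist): \forall x \forall y \forall z (Rxy \wedge Rxz \to \exists w (Ryw \wedge Rzw)) — i.e. convergence.
(F1): fails — Rus and Rus but s and s have no common successor.
(F2): satisfies the condition.
(F3): fails — Raa and Rab but a and b have no common successor.
(F4): fails — Rsu and Rst but u and t have no common successor.
(F5): fails — Rw3w1 and Rw3w1 but w1 and w1 have no common successor.
Valid on: (F2).

(F2)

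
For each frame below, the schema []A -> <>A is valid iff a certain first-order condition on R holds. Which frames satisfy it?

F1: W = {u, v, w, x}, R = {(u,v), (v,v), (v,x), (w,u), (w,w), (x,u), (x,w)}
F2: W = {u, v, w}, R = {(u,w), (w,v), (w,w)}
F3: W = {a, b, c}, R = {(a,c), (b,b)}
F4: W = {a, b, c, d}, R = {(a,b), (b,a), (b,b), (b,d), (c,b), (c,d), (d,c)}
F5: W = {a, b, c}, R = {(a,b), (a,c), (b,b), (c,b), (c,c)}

Frame correspondent (Sahlqvist): forall x exists y Rxy — i.e. seriality.
F1: ✓.
F2: fails — world v has no successor.
F3: fails — world c has no successor.
F4: ✓.
F5: ✓.
Valid on: F1, F4, F5.

F1, F4, F5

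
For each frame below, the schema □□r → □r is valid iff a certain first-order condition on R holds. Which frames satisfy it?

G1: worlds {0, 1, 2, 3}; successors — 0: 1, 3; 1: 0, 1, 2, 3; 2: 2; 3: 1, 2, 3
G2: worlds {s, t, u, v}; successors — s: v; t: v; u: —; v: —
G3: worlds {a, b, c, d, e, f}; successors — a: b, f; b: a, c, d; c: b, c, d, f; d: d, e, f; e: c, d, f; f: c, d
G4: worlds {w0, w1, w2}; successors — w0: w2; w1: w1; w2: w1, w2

This is the axiom for density; its first-order frame correspondent is ∀x ∀y (Rxy → ∃z (Rxz ∧ Rzy)).
G1: ✓.
G2: fails — Rsv but no z with Rsz and Rzv.
G3: fails — Rab but no z with Raz and Rzb.
G4: ✓.

G1, G4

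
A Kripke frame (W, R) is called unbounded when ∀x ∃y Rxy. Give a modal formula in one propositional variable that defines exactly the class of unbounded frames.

The condition is seriality. The D schema □s → ◇s defines it.
Suppose □s→◇s is valid. At any x set V(s)=W. Then □s at x, so ◇s at x, so x has a successor.

□s → ◇s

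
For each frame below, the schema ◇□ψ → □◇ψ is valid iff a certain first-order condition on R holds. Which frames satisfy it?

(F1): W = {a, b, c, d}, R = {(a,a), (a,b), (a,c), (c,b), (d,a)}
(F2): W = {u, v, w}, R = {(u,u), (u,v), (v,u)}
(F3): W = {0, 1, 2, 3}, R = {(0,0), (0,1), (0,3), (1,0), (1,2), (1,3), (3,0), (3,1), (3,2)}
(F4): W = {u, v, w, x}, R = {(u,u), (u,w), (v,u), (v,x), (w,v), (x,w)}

(F2)

Frame correspondent (Sahlqvist): ∀x ∀y ∀z (Rxy ∧ Rxz → ∃w (Ryw ∧ Rzw)) — i.e. convergence.
(F1): fails — Rab and Rab but b and b have no common successor.
(F2): ✓.
(F3): fails — R10 and R12 but 0 and 2 have no common successor.
(F4): fails — Ruw and Ruu but w and u have no common successor.
Valid on: (F2).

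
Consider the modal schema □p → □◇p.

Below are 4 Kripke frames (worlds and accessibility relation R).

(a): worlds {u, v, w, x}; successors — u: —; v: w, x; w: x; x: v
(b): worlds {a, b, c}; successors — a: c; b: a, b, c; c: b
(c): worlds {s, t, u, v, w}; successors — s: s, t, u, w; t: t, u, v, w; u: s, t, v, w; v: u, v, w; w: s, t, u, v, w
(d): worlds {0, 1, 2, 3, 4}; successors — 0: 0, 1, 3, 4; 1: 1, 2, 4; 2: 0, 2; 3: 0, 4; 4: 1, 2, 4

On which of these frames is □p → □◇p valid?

The schema corresponds to a generalized confluence (Geach) condition: ∀x ∀z (xRz → ∃w (xRw ∧ zRw)).
(a): fails — vRx but no t with vRt and xRt.
(b): fails — aRc but no w with aRw and cRw.
(c): holds.
(d): holds.

(c), (d)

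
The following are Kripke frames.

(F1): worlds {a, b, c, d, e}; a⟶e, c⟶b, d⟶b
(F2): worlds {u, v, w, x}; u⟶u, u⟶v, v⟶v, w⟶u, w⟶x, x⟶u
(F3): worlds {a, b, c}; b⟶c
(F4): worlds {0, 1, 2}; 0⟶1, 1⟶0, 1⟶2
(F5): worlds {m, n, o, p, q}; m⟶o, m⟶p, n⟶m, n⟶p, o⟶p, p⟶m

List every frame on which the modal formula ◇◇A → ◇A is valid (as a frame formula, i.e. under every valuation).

(F1), (F3)

This is the axiom for transitivity; its first-order frame correspondent is ∀x ∀y ∀z (Rxy ∧ Ryz → Rxz).
(F1): holds.
(F2): fails — Rwu and Ruv but not Rwv.
(F3): holds.
(F4): fails — R01 and R12 but not R02.
(F5): fails — Rop and Rpm but not Rom.
Valid on: (F1), (F3).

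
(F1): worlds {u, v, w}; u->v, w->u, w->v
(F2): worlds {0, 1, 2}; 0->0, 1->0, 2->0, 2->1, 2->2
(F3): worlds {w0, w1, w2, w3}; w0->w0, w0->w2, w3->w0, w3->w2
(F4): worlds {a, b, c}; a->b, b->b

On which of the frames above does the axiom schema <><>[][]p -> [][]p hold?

(F4)

Frame correspondent (Sahlqvist): forall x forall y forall z ((x R^2 y & x R^2 z) -> exists w (y R^2 w & z = w)) — i.e. a generalized confluence (Geach) condition.
(F1): fails — wR²v, wR²v but no t with vR²t and v=t.
(F2): fails — 2R²0, 2R²1 but no w with 0R²w and 1=w.
(F3): fails — w0R²w2, w0R²w0 but no w with w2R²w and w0=w.
(F4): holds.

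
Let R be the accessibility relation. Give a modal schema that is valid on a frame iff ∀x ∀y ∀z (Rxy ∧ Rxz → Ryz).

◇s → □◇s

This is the Euclidean property; the standard corresponding axiom is 5: ◇s → □◇s.
Suppose ◇s→□◇s is valid. Take Rxy, Rxz and set V(s)={y}. Then ◇s at x, so □◇s at x, so ◇s at z, so some w with Rzw has s; w=y, i.e. Rzy. By symmetry of the argument, Ryz.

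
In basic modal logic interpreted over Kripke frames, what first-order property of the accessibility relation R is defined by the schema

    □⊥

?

This schema is the Ver axiom.
Its frame correspondent is emptiness of R — ∀x ∀y ¬Rxy.

emptiness of R: ∀x ∀y ¬Rxy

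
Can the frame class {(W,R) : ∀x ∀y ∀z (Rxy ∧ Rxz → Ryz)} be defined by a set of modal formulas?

The condition is the Euclidean property. A defining modal formula is ◇p → □◇p.

Yes — defined by ◇p → □◇p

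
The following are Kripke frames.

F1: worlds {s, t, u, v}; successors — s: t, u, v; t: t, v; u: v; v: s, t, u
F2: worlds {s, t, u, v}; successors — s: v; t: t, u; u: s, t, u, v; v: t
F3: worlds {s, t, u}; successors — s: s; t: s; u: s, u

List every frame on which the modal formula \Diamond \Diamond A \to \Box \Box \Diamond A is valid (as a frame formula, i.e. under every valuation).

Frame correspondent (Sahlqvist): \forall x \forall y \forall z ((x R^2 y \wedge x R^2 z) \to \exists w (y = w \wedge zRw)) — i.e. a generalized confluence (Geach) condition.
F1: fails — sR²s, sR²s but no w with s=w and sRw.
F2: fails — tR²s, tR²s but no w with s=w and sRw.
F3: fails — uR²u, uR²s but no w with u=w and sRw.
Valid on no frame.

none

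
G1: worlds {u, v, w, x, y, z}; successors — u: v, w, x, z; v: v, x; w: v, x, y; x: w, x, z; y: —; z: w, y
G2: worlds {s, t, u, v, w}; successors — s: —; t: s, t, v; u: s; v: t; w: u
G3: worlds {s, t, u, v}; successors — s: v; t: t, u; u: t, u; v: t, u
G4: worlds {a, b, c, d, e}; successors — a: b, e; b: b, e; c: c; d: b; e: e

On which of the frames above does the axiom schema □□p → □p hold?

The schema corresponds to density: ∀x ∀y (Rxy → ∃z (Rxz ∧ Rzy)).
G1: fails — Rwy but no t with Rwt and Rty.
G2: fails — Rwu but no z with Rwz and Rzu.
G3: fails — Rsv but no z with Rsz and Rzv.
G4: satisfies the condition.
Valid on: G4.

G4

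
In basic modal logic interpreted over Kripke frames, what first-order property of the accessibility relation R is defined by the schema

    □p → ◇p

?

This is the D axiom.
Its frame correspondent is seriality — ∀x ∃y Rxy.

seriality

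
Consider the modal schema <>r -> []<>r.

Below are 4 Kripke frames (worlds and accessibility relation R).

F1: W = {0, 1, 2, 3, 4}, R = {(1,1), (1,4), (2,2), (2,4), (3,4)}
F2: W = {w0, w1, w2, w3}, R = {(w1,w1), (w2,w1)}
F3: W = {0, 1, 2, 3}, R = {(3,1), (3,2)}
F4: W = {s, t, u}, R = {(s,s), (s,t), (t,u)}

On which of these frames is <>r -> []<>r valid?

Frame correspondent (Sahlqvist): forall x forall y forall z (Rxy & Rxz -> Ryz) — i.e. the Euclidean property.
F1: fails — R14 and R11 but not R41.
F2: satisfies the condition.
F3: fails — R32 and R32 but not R22.
F4: fails — Rst and Rss but not Rts.

F2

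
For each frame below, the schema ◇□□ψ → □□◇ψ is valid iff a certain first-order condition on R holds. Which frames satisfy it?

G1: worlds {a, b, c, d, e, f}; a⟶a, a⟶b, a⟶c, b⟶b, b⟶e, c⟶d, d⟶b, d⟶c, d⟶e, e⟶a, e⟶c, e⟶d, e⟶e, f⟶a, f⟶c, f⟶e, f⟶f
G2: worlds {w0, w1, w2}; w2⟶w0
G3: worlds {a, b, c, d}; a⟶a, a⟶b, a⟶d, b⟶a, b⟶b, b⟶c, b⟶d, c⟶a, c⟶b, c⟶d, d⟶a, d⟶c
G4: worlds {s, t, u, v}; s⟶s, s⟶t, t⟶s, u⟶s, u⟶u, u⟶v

G2, G3

Frame correspondent (Sahlqvist): ∀x ∀y ∀z ((xRy ∧ xR²z) → ∃w (yR²w ∧ zRw)) — i.e. a generalized confluence (Geach) condition.
G1: fails — aRc, aR²c but no w with cR²w and cRw.
G2: ✓.
G3: ✓.
G4: fails — uRs, uR²v but no w with sR²w and vRw.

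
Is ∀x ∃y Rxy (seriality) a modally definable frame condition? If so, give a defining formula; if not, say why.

The condition is seriality. A defining modal formula is □p → ◇p.

Yes, by □p → ◇p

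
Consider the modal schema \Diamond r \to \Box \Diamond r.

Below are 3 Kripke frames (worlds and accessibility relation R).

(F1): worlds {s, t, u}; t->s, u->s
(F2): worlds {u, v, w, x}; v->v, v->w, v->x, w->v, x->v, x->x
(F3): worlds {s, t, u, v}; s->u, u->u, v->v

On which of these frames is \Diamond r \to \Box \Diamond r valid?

(F3)

Frame correspondent (Sahlqvist): \forall x \forall y \forall z (Rxy \wedge Rxz \to Ryz) — i.e. the Euclidean property.
(F1): fails — Rts and Rts but not Rss.
(F2): fails — Rvw and Rvw but not Rww.
(F3): holds.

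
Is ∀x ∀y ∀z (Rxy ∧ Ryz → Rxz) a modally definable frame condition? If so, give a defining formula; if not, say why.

This is a Sahlqvist condition; the 4 axiom □p → □□p defines it.
Suppose □p→□□p is valid. Take Rxy, Ryz and set V(p)={w : Rxw}. Then □p at x, so □□p at x, so □p at y, so p at z, i.e. Rxz.

Yes, by □p → □□p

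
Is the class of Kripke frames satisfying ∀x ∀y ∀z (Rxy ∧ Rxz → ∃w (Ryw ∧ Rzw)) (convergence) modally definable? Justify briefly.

Yes: it is convergence, defined by the .2 schema ◇□p → □◇p.
Suppose ◇□p→□◇p is valid. Take Rxy, Rxz and set V(p)={w : Ryw}. Then □p at y so ◇□p at x, so □◇p at x, so ◇p at z, giving w with Rzw and Ryw.

Definable; ◇□p → □◇p defines it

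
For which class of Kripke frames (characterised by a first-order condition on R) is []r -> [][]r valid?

transitivity

Suppose □r→□□r is valid. Take Rxy, Ryz and set V(r)={w : Rxw}. Then □r at x, so □□r at x, so □r at y, so r at z, i.e. Rxz.
The converse is a direct semantic check.
So the correspondent is transitivity.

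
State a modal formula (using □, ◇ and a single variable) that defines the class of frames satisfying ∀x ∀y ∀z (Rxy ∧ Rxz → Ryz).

A defining formula is ◇p → □◇p (the 5 axiom).

◇p → □◇p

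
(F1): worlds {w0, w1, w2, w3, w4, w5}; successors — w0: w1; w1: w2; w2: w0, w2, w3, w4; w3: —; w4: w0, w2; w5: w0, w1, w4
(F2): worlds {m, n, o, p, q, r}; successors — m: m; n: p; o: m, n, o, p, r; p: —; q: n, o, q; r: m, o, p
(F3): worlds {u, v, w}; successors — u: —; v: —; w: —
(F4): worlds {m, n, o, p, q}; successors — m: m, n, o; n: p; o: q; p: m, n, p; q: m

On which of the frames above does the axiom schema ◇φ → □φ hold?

This is the axiom for partial functionality; its first-order frame correspondent is ∀x ∀y ∀z (Rxy ∧ Rxz → y = z).
(F1): fails — w2 sees both w0 and w2.
(F2): fails — o sees both m and n.
(F3): holds.
(F4): fails — m sees both m and n.
Valid on: (F3).

(F3)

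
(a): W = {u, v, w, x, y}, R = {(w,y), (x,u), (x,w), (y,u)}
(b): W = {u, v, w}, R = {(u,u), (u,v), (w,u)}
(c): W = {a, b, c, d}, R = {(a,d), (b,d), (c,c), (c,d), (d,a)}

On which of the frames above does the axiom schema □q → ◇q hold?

The schema corresponds to seriality: ∀x ∃y Rxy.
(a): fails — world u has no successor.
(b): fails — world v has no successor.
(c): satisfies the condition.

(c)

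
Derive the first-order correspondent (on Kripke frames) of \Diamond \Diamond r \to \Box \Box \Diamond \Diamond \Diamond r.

This is a Sahlqvist (Geach-type) schema ◇^2□^0r → □^2◇^3r.
Minimal-valuation argument: fix x; take any y with xR^2y and any z with xR^2z. Set V(r) to the set of worlds R-reachable from y in exactly 0 steps. Then □^0r holds at y, so the antecedent holds at x; validity forces ◇^3r at z, giving a w with zR^3w and yR^0w.
First-order correspondent: \forall x \forall y \forall z ((x R^2 y \wedge x R^2 z) \to \exists w (y = w \wedge z R^3 w)).

\forall x \forall y \forall z ((x R^2 y \wedge x R^2 z) \to \exists w (y = w \wedge z R^3 w))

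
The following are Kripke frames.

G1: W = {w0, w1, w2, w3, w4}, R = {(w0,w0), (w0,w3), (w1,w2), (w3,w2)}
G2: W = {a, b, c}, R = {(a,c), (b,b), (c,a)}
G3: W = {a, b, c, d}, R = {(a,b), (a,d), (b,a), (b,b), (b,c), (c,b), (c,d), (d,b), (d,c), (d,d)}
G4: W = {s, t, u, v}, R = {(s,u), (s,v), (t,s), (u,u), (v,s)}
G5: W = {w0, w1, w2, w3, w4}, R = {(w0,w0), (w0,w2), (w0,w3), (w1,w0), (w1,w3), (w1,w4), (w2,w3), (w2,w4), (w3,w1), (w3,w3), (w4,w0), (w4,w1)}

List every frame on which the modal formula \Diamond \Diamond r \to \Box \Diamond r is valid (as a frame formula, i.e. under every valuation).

G2

Frame correspondent (Sahlqvist): \forall x \forall y \forall z ((x R^2 y \wedge xRz) \to \exists w (y = w \wedge zRw)) — i.e. a generalized confluence (Geach) condition.
G1: fails — w0R²w0, w0Rw3 but no w with w0=w and w3Rw.
G2: holds.
G3: fails — aR²a, aRd but no w with a=w and dRw.
G4: fails — sR²s, sRu but no w with s=w and uRw.
G5: fails — w0R²w0, w0Rw2 but no w with w0=w and w2Rw.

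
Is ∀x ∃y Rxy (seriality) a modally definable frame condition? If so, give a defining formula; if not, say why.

Yes — defined by □p → ◇p

Yes: it is seriality, defined by the D schema □p → ◇p.
Suppose □p→◇p is valid. At any x set V(p)=W. Then □p at x, so ◇p at x, so x has a successor.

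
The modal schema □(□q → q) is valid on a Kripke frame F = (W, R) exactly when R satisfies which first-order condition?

shift-reflexivity: ∀x ∀y (Rxy → Ryy)

Suppose □(□q→q) is valid. Take Rxy and set V(q)={w : Ryw}. Then at y, □q holds; since □(□q→q) at x, □q→q at y, so q at y, i.e. Ryy.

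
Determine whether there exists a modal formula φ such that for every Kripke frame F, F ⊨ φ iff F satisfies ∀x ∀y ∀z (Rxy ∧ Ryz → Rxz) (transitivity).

Yes — defined by □r → □□r

This is a Sahlqvist condition; the 4 axiom □r → □□r defines it.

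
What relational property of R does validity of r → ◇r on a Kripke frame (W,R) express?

Replacing r by ¬r and contraposing gives the equivalent schema □r → r.
Suppose □r→r is valid. At any x set V(r)={w : Rxw}. Then □r holds at x, so r holds at x, i.e. Rxx.
Conversely, on a frame with reflexivity the schema holds at every world under every valuation.
Frame condition: ∀x Rxx.

reflexivity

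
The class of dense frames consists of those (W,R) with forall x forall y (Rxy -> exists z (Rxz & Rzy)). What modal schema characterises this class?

□□r → □r

A defining formula is □□r → □r (the C4 axiom).
Suppose □□r→□r is valid. Take Rxy and set V(r)={w : xR²w}. Then □□r at x, so □r at x, so r at y, i.e. ∃z(Rxz∧Rzy).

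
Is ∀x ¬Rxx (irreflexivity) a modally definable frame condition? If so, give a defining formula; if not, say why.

If a class were modally definable it would be closed under surjective bounded morphisms (Goldblatt–Thomason).
The 4-cycle (worlds 0,1,2,3 with 0→1→2→3→0) is irreflexive, and the map sending every world to a single reflexive point • is a surjective bounded morphism (forth: every edge maps to (•,•); back: every world has a successor). So any modal formula valid on the 4-cycle is also valid on the reflexive point, which is not irreflexive.
So the class is not modally definable.

Not modally definable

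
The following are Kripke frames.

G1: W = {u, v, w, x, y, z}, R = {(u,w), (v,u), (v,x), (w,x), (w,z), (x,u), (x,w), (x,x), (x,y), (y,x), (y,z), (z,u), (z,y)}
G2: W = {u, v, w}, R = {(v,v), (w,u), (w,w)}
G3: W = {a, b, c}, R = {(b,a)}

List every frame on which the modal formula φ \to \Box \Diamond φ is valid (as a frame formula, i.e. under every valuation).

The schema corresponds to symmetry: \forall x \forall y (Rxy \to Ryx).
G1: fails — Ruw but not Rwu.
G2: fails — Rwu but not Ruw.
G3: fails — Rba but not Rab.

none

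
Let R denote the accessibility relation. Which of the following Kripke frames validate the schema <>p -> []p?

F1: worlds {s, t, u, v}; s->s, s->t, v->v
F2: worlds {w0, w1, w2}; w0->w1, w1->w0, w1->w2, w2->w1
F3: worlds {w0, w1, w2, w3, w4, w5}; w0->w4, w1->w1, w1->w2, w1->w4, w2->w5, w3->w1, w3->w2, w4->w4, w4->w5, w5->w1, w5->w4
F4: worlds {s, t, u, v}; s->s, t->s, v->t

F4

The schema corresponds to partial functionality: forall x forall y forall z (Rxy & Rxz -> y = z).
F1: fails — s sees both s and t.
F2: fails — w1 sees both w0 and w2.
F3: fails — w1 sees both w1 and w2.
F4: satisfies the condition.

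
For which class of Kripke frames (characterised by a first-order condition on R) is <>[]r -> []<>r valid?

convergence

This is the .2 axiom.
Its frame correspondent is convergence — forall x forall y forall z (Rxy & Rxz -> exists w (Ryw & Rzw)).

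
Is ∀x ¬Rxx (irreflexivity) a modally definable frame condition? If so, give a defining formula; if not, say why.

If a class were modally definable it would be closed under surjective bounded morphisms (Goldblatt–Thomason).
The 4-cycle (worlds 0,1,2,3 with 0→1→2→3→0) is irreflexive, and the map sending every world to a single reflexive point • is a surjective bounded morphism (forth: every edge maps to (•,•); back: every world has a successor). So any modal formula valid on the 4-cycle is also valid on the reflexive point, which is not irreflexive.
So no modal formula (or set of formulas) defines exactly the irreflexive frames.

Not definable by any modal formula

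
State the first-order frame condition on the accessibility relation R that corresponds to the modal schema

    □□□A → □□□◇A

This is a Sahlqvist (Geach-type) schema ◇^0□^3A → □^3◇^1A.
Minimal-valuation argument: fix x; take any y with xR^0y and any z with xR^3z. Set V(A) to the set of worlds R-reachable from y in exactly 3 steps. Then □^3A holds at y, so the antecedent holds at x; validity forces ◇^1A at z, giving a w with zR^1w and yR^3w.
First-order correspondent: ∀x ∀z (xR³z → ∃w (xR³w ∧ zRw)).

∀x ∀z (xR³z → ∃w (xR³w ∧ zRw))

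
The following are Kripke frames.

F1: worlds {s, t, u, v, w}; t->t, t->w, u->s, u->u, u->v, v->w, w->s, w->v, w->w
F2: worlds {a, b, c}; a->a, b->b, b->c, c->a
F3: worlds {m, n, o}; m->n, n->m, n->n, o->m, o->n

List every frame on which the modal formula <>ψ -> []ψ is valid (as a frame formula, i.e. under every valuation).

Frame correspondent (Sahlqvist): forall x forall y forall z (Rxy & Rxz -> y = z) — i.e. partial functionality.
F1: fails — t sees both t and w.
F2: fails — b sees both b and c.
F3: fails — n sees both m and n.
Valid on no frame.

none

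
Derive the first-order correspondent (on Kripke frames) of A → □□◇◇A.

This is a Sahlqvist (Geach-type) schema ◇^0□^0A → □^2◇^2A.
First-order correspondent: ∀x ∀z (xR²z → ∃w (x = w ∧ zR²w)).

∀x ∀z (xR²z → ∃w (x = w ∧ zR²w))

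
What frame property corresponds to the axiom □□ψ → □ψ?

Suppose □□ψ→□ψ is valid. Take Rxy and set V(ψ)={w : xR²w}. Then □□ψ at x, so □ψ at x, so ψ at y, i.e. ∃z(Rxz∧Rzy).
The converse is a direct semantic check.
Frame condition: ∀x ∀y (Rxy → ∃z (Rxz ∧ Rzy)).

density: ∀x ∀y (Rxy → ∃z (Rxz ∧ Rzy))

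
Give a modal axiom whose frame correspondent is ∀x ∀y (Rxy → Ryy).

□(□ψ → ψ)

This is shift-reflexivity; the standard corresponding axiom is T□: □(□ψ → ψ).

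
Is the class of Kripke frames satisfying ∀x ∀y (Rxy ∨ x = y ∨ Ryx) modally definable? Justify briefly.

If a class were modally definable it would be closed under disjoint unions (Goldblatt–Thomason).
Take 2 disjoint single-world reflexive frames: each is trivially connected, but their disjoint union has 2 worlds with no edge between distinct components, so it is not connected.
So no modal formula (or set of formulas) defines exactly the connected frames.

Not definable by any modal formula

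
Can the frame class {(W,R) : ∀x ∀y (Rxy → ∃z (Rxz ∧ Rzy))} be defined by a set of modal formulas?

This is a Sahlqvist condition; the C4 axiom □□r → □r defines it.
Suppose □□r→□r is valid. Take Rxy and set V(r)={w : xR²w}. Then □□r at x, so □r at x, so r at y, i.e. ∃z(Rxz∧Rzy).

Yes, by □□r → □r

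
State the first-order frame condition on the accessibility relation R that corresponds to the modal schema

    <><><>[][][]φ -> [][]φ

This is a Sahlqvist (Geach-type) schema ◇^3□^3φ → □^2◇^0φ.
Minimal-valuation argument: fix x; take any y with xR^3y and any z with xR^2z. Set V(φ) to the set of worlds R-reachable from y in exactly 3 steps. Then □^3φ holds at y, so the antecedent holds at x; validity forces ◇^0φ at z, giving a w with zR^0w and yR^3w.
First-order correspondent: forall x forall y forall z ((x R^3 y & x R^2 z) -> exists w (y R^3 w & z = w)).

forall x forall y forall z ((x R^3 y & x R^2 z) -> exists w (y R^3 w & z = w))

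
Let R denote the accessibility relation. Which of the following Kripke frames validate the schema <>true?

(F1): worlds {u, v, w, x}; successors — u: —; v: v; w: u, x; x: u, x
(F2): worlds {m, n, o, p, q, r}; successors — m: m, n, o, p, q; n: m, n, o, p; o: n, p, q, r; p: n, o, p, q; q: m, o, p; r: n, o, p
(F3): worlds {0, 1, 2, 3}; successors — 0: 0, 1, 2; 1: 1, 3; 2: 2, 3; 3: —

(F2)

Frame correspondent (Sahlqvist): forall x exists y Rxy — i.e. seriality.
(F1): fails — world u has no successor.
(F2): ✓.
(F3): fails — world 3 has no successor.
Valid on: (F2).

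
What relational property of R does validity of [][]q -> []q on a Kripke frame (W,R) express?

Suppose □□q→□q is valid. Take Rxy and set V(q)={w : xR²w}. Then □□q at x, so □q at x, so q at y, i.e. ∃z(Rxz∧Rzy).

density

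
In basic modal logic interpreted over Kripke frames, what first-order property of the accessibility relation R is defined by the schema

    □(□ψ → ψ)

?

Suppose □(□ψ→ψ) is valid. Take Rxy and set V(ψ)={w : Ryw}. Then at y, □ψ holds; since □(□ψ→ψ) at x, □ψ→ψ at y, so ψ at y, i.e. Ryy.

Shift-reflexivity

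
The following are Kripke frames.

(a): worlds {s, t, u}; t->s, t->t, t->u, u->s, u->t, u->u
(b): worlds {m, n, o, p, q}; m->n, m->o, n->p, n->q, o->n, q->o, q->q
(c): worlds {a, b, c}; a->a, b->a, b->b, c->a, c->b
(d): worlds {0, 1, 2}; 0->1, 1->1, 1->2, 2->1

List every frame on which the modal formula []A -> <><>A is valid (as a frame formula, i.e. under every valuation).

(c), (d)

This is the axiom for a generalized confluence (Geach) condition; its first-order frame correspondent is forall x exists w (xRw & x R^2 w).
(a): fails — at s but no w with sRw and sR²w.
(b): fails — at o but no w with oRw and oR²w.
(c): condition met.
(d): condition met.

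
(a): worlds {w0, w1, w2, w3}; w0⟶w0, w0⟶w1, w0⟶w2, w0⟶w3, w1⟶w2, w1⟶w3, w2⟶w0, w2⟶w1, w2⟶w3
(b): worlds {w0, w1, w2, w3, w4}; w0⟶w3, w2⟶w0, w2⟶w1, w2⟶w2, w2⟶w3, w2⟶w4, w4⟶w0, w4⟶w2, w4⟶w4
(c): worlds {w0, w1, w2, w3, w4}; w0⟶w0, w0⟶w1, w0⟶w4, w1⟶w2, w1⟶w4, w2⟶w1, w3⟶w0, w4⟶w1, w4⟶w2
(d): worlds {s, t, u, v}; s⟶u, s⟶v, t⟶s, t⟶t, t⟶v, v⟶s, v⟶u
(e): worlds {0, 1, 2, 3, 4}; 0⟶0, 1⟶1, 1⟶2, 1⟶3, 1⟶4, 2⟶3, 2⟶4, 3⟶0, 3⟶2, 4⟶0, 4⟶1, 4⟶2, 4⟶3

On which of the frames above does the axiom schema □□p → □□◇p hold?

(e)

The schema corresponds to a generalized confluence (Geach) condition: ∀x ∀z (xR²z → ∃w (xR²w ∧ zRw)).
(a): fails — w0R²w3 but no w with w0R²w and w3Rw.
(b): fails — w2R²w1 but no w with w2R²w and w1Rw.
(c): fails — w2R²w2 but no w with w2R²w and w2Rw.
(d): fails — sR²u but no w with sR²w and uRw.
(e): condition met.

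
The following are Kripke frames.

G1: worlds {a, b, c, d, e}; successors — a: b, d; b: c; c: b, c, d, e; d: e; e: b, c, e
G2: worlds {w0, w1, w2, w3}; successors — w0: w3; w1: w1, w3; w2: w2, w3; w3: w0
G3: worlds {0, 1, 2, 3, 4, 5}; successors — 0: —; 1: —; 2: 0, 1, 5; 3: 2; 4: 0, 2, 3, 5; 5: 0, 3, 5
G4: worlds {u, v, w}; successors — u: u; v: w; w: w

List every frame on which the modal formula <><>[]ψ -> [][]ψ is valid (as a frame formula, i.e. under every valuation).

G4

The schema corresponds to a generalized confluence (Geach) condition: forall x forall y forall z ((x R^2 y & x R^2 z) -> exists w (yRw & z = w)).
G1: fails — bR²b, bR²b but no w with bRw and b=w.
G2: fails — w0R²w0, w0R²w0 but no w with w0Rw and w0=w.
G3: fails — 2R²0, 2R²0 but no w with 0Rw and 0=w.
G4: satisfies the condition.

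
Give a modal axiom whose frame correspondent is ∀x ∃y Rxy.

A defining formula is □r → ◇r (the D axiom).
Suppose □r→◇r is valid. At any x set V(r)=W. Then □r at x, so ◇r at x, so x has a successor.

□r → ◇r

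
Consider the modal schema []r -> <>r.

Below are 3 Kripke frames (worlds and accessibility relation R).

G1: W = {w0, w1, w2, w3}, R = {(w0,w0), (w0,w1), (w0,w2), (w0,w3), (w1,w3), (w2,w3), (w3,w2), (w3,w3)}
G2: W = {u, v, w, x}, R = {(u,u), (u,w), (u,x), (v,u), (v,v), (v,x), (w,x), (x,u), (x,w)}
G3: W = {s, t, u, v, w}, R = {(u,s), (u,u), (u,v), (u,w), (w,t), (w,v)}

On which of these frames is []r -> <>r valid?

G1, G2

The schema corresponds to seriality: forall x exists y Rxy.
G1: holds.
G2: holds.
G3: fails — world s has no successor.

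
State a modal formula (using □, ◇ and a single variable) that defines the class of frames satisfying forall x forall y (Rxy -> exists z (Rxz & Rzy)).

The condition is density. The C4 schema □□q → □q defines it.
Suppose □□q→□q is valid. Take Rxy and set V(q)={w : xR²w}. Then □□q at x, so □q at x, so q at y, i.e. ∃z(Rxz∧Rzy).

□□q → □q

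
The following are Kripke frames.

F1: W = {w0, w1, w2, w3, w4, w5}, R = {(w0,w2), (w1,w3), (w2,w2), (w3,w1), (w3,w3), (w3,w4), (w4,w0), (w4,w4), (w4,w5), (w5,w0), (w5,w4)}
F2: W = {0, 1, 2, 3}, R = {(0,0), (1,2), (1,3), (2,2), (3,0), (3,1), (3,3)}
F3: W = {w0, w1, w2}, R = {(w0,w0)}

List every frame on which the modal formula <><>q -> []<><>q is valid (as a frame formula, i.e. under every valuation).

F3

This is the axiom for a generalized confluence (Geach) condition; its first-order frame correspondent is forall x forall y forall z ((x R^2 y & xRz) -> exists w (y = w & z R^2 w)).
F1: fails — w3R²w0, w3Rw1 but no w with w0=w and w1R²w.
F2: fails — 1R²0, 1R2 but no w with 0=w and 2R²w.
F3: holds.
Valid on: F3.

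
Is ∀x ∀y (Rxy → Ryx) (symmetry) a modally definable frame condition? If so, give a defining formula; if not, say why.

Yes, by q → □◇q

Yes: it is symmetry, defined by the B schema q → □◇q.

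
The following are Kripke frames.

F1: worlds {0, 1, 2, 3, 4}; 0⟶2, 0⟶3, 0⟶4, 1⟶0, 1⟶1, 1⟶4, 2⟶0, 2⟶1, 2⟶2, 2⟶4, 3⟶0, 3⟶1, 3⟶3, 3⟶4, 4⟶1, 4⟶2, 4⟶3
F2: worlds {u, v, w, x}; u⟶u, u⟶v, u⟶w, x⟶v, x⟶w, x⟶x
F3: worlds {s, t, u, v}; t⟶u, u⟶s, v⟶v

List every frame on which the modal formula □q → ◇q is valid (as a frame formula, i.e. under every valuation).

F1

Frame correspondent (Sahlqvist): ∀x ∃y Rxy — i.e. seriality.
F1: satisfies the condition.
F2: fails — world v has no successor.
F3: fails — world s has no successor.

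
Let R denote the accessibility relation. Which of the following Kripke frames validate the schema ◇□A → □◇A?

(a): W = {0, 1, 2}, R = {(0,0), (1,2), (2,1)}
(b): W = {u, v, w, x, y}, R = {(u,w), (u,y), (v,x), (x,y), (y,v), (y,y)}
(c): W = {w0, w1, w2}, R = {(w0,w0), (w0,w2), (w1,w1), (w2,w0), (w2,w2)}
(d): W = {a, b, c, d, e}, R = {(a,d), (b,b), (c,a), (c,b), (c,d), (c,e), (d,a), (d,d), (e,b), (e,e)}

This is the axiom for convergence; its first-order frame correspondent is ∀x ∀y ∀z (Rxy ∧ Rxz → ∃w (Ryw ∧ Rzw)).
(a): holds.
(b): fails — Ruw and Ruw but w and w have no common successor.
(c): holds.
(d): fails — Rcd and Rcb but d and b have no common successor.
Valid on: (a), (c).

(a), (c)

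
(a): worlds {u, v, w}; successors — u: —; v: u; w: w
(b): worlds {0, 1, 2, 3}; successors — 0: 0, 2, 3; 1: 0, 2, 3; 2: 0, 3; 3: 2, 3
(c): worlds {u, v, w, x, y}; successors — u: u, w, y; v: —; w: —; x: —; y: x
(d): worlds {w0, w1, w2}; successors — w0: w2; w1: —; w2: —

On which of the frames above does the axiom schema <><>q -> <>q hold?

(a), (d)

Frame correspondent (Sahlqvist): forall x forall y forall z (Rxy & Ryz -> Rxz) — i.e. transitivity.
(a): holds.
(b): fails — R32 and R20 but not R30.
(c): fails — Ruy and Ryx but not Rux.
(d): holds.
Valid on: (a), (d).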